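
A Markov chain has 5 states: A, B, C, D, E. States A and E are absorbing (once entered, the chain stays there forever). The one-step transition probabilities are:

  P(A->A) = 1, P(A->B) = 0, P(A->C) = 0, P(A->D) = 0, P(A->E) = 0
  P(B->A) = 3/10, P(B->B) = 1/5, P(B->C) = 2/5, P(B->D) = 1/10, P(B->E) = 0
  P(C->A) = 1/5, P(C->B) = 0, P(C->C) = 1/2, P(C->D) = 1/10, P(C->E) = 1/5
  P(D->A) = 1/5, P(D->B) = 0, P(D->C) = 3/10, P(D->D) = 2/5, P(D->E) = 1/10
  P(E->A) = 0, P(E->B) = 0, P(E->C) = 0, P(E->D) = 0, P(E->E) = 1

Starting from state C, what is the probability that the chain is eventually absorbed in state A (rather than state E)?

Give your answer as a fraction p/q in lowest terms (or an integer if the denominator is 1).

Let a_i = P(absorbed in A | start in state i).
Boundary conditions: a_A = 1, a_E = 0.
For each transient state i, a_i = sum_j P(i->j) * a_j:
  a_B = 3/10*a_A + 1/5*a_B + 2/5*a_C + 1/10*a_D + 0*a_E
  a_C = 1/5*a_A + 0*a_B + 1/2*a_C + 1/10*a_D + 1/5*a_E
  a_D = 1/5*a_A + 0*a_B + 3/10*a_C + 2/5*a_D + 1/10*a_E

Substituting a_A = 1 and a_E = 0, rearrange to (I - Q) a = r where r[i] = P(i -> A):
  [4/5, -2/5, -1/10] . (a_B, a_C, a_D) = 3/10
  [0, 1/2, -1/10] . (a_B, a_C, a_D) = 1/5
  [0, -3/10, 3/5] . (a_B, a_C, a_D) = 1/5

Solving yields:
  a_B = 17/24
  a_C = 14/27
  a_D = 16/27

Starting state is C, so the absorption probability is a_C = 14/27.

Answer: 14/27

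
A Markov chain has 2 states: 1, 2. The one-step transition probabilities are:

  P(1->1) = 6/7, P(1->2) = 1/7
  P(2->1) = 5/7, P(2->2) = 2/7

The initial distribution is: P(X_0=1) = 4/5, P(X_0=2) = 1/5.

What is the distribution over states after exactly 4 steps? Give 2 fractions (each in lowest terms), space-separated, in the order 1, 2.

Propagating the distribution step by step (d_{t+1} = d_t * P):
d_0 = (1=4/5, 2=1/5)
  d_1[1] = 4/5*6/7 + 1/5*5/7 = 29/35
  d_1[2] = 4/5*1/7 + 1/5*2/7 = 6/35
d_1 = (1=29/35, 2=6/35)
  d_2[1] = 29/35*6/7 + 6/35*5/7 = 204/245
  d_2[2] = 29/35*1/7 + 6/35*2/7 = 41/245
d_2 = (1=204/245, 2=41/245)
  d_3[1] = 204/245*6/7 + 41/245*5/7 = 1429/1715
  d_3[2] = 204/245*1/7 + 41/245*2/7 = 286/1715
d_3 = (1=1429/1715, 2=286/1715)
  d_4[1] = 1429/1715*6/7 + 286/1715*5/7 = 10004/12005
  d_4[2] = 1429/1715*1/7 + 286/1715*2/7 = 2001/12005
d_4 = (1=10004/12005, 2=2001/12005)

Answer: 10004/12005 2001/12005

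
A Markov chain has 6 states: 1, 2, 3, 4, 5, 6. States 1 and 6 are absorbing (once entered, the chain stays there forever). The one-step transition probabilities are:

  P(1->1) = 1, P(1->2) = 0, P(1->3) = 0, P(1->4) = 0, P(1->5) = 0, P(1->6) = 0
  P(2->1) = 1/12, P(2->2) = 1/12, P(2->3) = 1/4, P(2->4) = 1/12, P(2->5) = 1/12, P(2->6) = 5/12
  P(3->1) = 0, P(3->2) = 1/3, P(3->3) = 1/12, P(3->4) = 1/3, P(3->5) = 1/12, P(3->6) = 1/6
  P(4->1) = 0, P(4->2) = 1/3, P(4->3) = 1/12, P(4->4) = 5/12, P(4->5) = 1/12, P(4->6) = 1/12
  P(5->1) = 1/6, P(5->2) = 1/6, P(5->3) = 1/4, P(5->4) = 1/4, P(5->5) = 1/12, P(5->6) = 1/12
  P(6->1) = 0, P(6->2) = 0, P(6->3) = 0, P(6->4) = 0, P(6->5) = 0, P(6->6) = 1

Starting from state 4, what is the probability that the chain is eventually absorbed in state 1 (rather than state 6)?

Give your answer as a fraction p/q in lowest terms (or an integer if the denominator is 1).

Answer: 456/2791

Derivation:
Let a_i = P(absorbed in 1 | start in state i).
Boundary conditions: a_1 = 1, a_6 = 0.
For each transient state i, a_i = sum_j P(i->j) * a_j:
  a_2 = 1/12*a_1 + 1/12*a_2 + 1/4*a_3 + 1/12*a_4 + 1/12*a_5 + 5/12*a_6
  a_3 = 0*a_1 + 1/3*a_2 + 1/12*a_3 + 1/3*a_4 + 1/12*a_5 + 1/6*a_6
  a_4 = 0*a_1 + 1/3*a_2 + 1/12*a_3 + 5/12*a_4 + 1/12*a_5 + 1/12*a_6
  a_5 = 1/6*a_1 + 1/6*a_2 + 1/4*a_3 + 1/4*a_4 + 1/12*a_5 + 1/12*a_6

Substituting a_1 = 1 and a_6 = 0, rearrange to (I - Q) a = r where r[i] = P(i -> 1):
  [11/12, -1/4, -1/12, -1/12] . (a_2, a_3, a_4, a_5) = 1/12
  [-1/3, 11/12, -1/3, -1/12] . (a_2, a_3, a_4, a_5) = 0
  [-1/3, -1/12, 7/12, -1/12] . (a_2, a_3, a_4, a_5) = 0
  [-1/6, -1/4, -1/4, 11/12] . (a_2, a_3, a_4, a_5) = 1/6

Solving yields:
  a_2 = 485/2791
  a_3 = 418/2791
  a_4 = 456/2791
  a_5 = 834/2791

Starting state is 4, so the absorption probability is a_4 = 456/2791.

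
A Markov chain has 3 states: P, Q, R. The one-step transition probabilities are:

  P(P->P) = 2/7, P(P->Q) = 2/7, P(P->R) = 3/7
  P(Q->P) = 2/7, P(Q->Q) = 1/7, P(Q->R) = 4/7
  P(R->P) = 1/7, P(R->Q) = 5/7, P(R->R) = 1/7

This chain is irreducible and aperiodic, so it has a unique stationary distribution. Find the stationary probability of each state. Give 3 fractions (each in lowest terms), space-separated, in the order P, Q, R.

The stationary distribution satisfies pi = pi * P, i.e.:
  pi_P = 2/7*pi_P + 2/7*pi_Q + 1/7*pi_R
  pi_Q = 2/7*pi_P + 1/7*pi_Q + 5/7*pi_R
  pi_R = 3/7*pi_P + 4/7*pi_Q + 1/7*pi_R
with normalization: pi_P + pi_Q + pi_R = 1.

Using the first 2 balance equations plus normalization, the linear system A*pi = b is:
  [-5/7, 2/7, 1/7] . pi = 0
  [2/7, -6/7, 5/7] . pi = 0
  [1, 1, 1] . pi = 1

Solving yields:
  pi_P = 16/69
  pi_Q = 9/23
  pi_R = 26/69

Verification (pi * P):
  16/69*2/7 + 9/23*2/7 + 26/69*1/7 = 16/69 = pi_P  (ok)
  16/69*2/7 + 9/23*1/7 + 26/69*5/7 = 9/23 = pi_Q  (ok)
  16/69*3/7 + 9/23*4/7 + 26/69*1/7 = 26/69 = pi_R  (ok)

Answer: 16/69 9/23 26/69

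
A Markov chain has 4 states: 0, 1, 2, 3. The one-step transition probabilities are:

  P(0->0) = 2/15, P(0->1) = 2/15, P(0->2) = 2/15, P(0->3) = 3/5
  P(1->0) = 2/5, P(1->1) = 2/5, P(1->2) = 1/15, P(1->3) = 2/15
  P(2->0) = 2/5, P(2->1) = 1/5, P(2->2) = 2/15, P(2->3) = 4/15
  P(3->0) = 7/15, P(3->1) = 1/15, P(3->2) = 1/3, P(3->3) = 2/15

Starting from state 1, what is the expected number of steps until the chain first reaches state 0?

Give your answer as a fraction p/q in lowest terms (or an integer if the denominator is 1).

Let h_i = expected steps to first reach 0 from state i.
Boundary: h_0 = 0.
First-step equations for the other states:
  h_1 = 1 + 2/5*h_0 + 2/5*h_1 + 1/15*h_2 + 2/15*h_3
  h_2 = 1 + 2/5*h_0 + 1/5*h_1 + 2/15*h_2 + 4/15*h_3
  h_3 = 1 + 7/15*h_0 + 1/15*h_1 + 1/3*h_2 + 2/15*h_3

Substituting h_0 = 0 and rearranging gives the linear system (I - Q) h = 1:
  [3/5, -1/15, -2/15] . (h_1, h_2, h_3) = 1
  [-1/5, 13/15, -4/15] . (h_1, h_2, h_3) = 1
  [-1/15, -1/3, 13/15] . (h_1, h_2, h_3) = 1

Solving yields:
  h_1 = 505/207
  h_2 = 500/207
  h_3 = 470/207

Starting state is 1, so the expected hitting time is h_1 = 505/207.

Answer: 505/207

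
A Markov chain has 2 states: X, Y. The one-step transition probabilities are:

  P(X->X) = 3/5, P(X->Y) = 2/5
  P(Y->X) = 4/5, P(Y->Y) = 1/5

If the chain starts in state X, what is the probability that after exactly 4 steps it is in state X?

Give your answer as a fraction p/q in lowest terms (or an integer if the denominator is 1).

Answer: 417/625

Derivation:
Computing P^4 by repeated multiplication:
P^1 =
  X: [3/5, 2/5]
  Y: [4/5, 1/5]
P^2 =
  X: [17/25, 8/25]
  Y: [16/25, 9/25]
P^3 =
  X: [83/125, 42/125]
  Y: [84/125, 41/125]
P^4 =
  X: [417/625, 208/625]
  Y: [416/625, 209/625]

(P^4)[X -> X] = 417/625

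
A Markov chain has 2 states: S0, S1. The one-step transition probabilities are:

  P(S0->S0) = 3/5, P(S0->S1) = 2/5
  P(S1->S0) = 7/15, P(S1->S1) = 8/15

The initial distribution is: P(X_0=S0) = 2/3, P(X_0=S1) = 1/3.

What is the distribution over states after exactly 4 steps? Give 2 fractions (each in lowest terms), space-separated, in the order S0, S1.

Answer: 16357/30375 14018/30375

Derivation:
Propagating the distribution step by step (d_{t+1} = d_t * P):
d_0 = (S0=2/3, S1=1/3)
  d_1[S0] = 2/3*3/5 + 1/3*7/15 = 5/9
  d_1[S1] = 2/3*2/5 + 1/3*8/15 = 4/9
d_1 = (S0=5/9, S1=4/9)
  d_2[S0] = 5/9*3/5 + 4/9*7/15 = 73/135
  d_2[S1] = 5/9*2/5 + 4/9*8/15 = 62/135
d_2 = (S0=73/135, S1=62/135)
  d_3[S0] = 73/135*3/5 + 62/135*7/15 = 1091/2025
  d_3[S1] = 73/135*2/5 + 62/135*8/15 = 934/2025
d_3 = (S0=1091/2025, S1=934/2025)
  d_4[S0] = 1091/2025*3/5 + 934/2025*7/15 = 16357/30375
  d_4[S1] = 1091/2025*2/5 + 934/2025*8/15 = 14018/30375
d_4 = (S0=16357/30375, S1=14018/30375)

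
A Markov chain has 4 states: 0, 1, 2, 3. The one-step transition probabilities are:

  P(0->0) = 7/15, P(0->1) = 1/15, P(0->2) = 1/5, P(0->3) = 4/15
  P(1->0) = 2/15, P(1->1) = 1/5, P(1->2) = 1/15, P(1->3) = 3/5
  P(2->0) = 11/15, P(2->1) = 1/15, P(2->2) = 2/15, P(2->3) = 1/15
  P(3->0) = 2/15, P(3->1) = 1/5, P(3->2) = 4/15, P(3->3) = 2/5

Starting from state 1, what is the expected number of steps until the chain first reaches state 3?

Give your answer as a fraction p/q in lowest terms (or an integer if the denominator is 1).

Let h_i = expected steps to first reach 3 from state i.
Boundary: h_3 = 0.
First-step equations for the other states:
  h_0 = 1 + 7/15*h_0 + 1/15*h_1 + 1/5*h_2 + 4/15*h_3
  h_1 = 1 + 2/15*h_0 + 1/5*h_1 + 1/15*h_2 + 3/5*h_3
  h_2 = 1 + 11/15*h_0 + 1/15*h_1 + 2/15*h_2 + 1/15*h_3

Substituting h_3 = 0 and rearranging gives the linear system (I - Q) h = 1:
  [8/15, -1/15, -1/5] . (h_0, h_1, h_2) = 1
  [-2/15, 4/5, -1/15] . (h_0, h_1, h_2) = 1
  [-11/15, -1/15, 13/15] . (h_0, h_1, h_2) = 1

Solving yields:
  h_0 = 1040/267
  h_1 = 610/267
  h_2 = 1235/267

Starting state is 1, so the expected hitting time is h_1 = 610/267.

Answer: 610/267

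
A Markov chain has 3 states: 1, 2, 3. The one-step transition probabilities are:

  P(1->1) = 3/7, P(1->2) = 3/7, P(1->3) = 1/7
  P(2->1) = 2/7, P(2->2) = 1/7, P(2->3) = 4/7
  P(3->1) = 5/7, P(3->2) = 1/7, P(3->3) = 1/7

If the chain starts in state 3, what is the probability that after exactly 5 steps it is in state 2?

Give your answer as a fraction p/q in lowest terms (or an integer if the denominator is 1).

Answer: 4673/16807

Derivation:
Computing P^5 by repeated multiplication:
P^1 =
  1: [3/7, 3/7, 1/7]
  2: [2/7, 1/7, 4/7]
  3: [5/7, 1/7, 1/7]
P^2 =
  1: [20/49, 13/49, 16/49]
  2: [4/7, 11/49, 10/49]
  3: [22/49, 17/49, 10/49]
P^3 =
  1: [166/343, 89/343, 88/343]
  2: [156/343, 15/49, 82/343]
  3: [150/343, 93/343, 100/343]
P^4 =
  1: [1116/2401, 675/2401, 610/2401]
  2: [1088/2401, 655/2401, 94/343]
  3: [1136/2401, 643/2401, 622/2401]
P^5 =
  1: [7748/16807, 4633/16807, 4426/16807]
  2: [7864/16807, 4577/16807, 4366/16807]
  3: [7804/16807, 4673/16807, 4330/16807]

(P^5)[3 -> 2] = 4673/16807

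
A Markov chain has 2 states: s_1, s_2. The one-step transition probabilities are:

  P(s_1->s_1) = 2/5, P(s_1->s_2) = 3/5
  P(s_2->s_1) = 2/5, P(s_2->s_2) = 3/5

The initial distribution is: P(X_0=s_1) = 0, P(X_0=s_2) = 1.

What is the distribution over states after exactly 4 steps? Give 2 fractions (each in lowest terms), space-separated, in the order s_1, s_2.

Propagating the distribution step by step (d_{t+1} = d_t * P):
d_0 = (s_1=0, s_2=1)
  d_1[s_1] = 0*2/5 + 1*2/5 = 2/5
  d_1[s_2] = 0*3/5 + 1*3/5 = 3/5
d_1 = (s_1=2/5, s_2=3/5)
  d_2[s_1] = 2/5*2/5 + 3/5*2/5 = 2/5
  d_2[s_2] = 2/5*3/5 + 3/5*3/5 = 3/5
d_2 = (s_1=2/5, s_2=3/5)
  d_3[s_1] = 2/5*2/5 + 3/5*2/5 = 2/5
  d_3[s_2] = 2/5*3/5 + 3/5*3/5 = 3/5
d_3 = (s_1=2/5, s_2=3/5)
  d_4[s_1] = 2/5*2/5 + 3/5*2/5 = 2/5
  d_4[s_2] = 2/5*3/5 + 3/5*3/5 = 3/5
d_4 = (s_1=2/5, s_2=3/5)

Answer: 2/5 3/5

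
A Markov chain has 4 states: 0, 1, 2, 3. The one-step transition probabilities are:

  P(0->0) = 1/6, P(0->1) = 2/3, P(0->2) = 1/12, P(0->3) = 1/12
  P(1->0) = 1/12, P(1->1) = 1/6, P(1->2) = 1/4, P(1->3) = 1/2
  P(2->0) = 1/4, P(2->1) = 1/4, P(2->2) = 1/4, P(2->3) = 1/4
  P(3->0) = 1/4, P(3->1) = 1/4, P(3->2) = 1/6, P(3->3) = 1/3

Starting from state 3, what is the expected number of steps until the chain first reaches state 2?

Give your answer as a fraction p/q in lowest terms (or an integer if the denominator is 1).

Answer: 2148/379

Derivation:
Let h_i = expected steps to first reach 2 from state i.
Boundary: h_2 = 0.
First-step equations for the other states:
  h_0 = 1 + 1/6*h_0 + 2/3*h_1 + 1/12*h_2 + 1/12*h_3
  h_1 = 1 + 1/12*h_0 + 1/6*h_1 + 1/4*h_2 + 1/2*h_3
  h_3 = 1 + 1/4*h_0 + 1/4*h_1 + 1/6*h_2 + 1/3*h_3

Substituting h_2 = 0 and rearranging gives the linear system (I - Q) h = 1:
  [5/6, -2/3, -1/12] . (h_0, h_1, h_3) = 1
  [-1/12, 5/6, -1/2] . (h_0, h_1, h_3) = 1
  [-1/4, -1/4, 2/3] . (h_0, h_1, h_3) = 1

Solving yields:
  h_0 = 2244/379
  h_1 = 1968/379
  h_3 = 2148/379

Starting state is 3, so the expected hitting time is h_3 = 2148/379.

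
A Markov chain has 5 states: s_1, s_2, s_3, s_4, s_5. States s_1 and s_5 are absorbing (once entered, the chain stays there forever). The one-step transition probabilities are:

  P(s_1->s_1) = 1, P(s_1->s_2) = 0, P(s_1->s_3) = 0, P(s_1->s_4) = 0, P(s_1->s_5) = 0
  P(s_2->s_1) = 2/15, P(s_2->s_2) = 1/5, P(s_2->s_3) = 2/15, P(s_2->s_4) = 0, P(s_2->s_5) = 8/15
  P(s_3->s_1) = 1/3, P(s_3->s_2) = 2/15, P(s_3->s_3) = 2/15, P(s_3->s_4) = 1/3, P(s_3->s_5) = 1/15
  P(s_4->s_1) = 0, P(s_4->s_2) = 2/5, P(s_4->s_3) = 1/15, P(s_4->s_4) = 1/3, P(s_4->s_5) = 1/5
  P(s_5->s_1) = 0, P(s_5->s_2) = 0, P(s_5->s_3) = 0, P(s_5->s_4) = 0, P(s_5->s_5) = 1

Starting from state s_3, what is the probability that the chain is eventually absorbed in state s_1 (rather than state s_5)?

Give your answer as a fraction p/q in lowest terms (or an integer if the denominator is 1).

Answer: 1/2

Derivation:
Let a_i = P(absorbed in s_1 | start in state i).
Boundary conditions: a_s_1 = 1, a_s_5 = 0.
For each transient state i, a_i = sum_j P(i->j) * a_j:
  a_s_2 = 2/15*a_s_1 + 1/5*a_s_2 + 2/15*a_s_3 + 0*a_s_4 + 8/15*a_s_5
  a_s_3 = 1/3*a_s_1 + 2/15*a_s_2 + 2/15*a_s_3 + 1/3*a_s_4 + 1/15*a_s_5
  a_s_4 = 0*a_s_1 + 2/5*a_s_2 + 1/15*a_s_3 + 1/3*a_s_4 + 1/5*a_s_5

Substituting a_s_1 = 1 and a_s_5 = 0, rearrange to (I - Q) a = r where r[i] = P(i -> s_1):
  [4/5, -2/15, 0] . (a_s_2, a_s_3, a_s_4) = 2/15
  [-2/15, 13/15, -1/3] . (a_s_2, a_s_3, a_s_4) = 1/3
  [-2/5, -1/15, 2/3] . (a_s_2, a_s_3, a_s_4) = 0

Solving yields:
  a_s_2 = 1/4
  a_s_3 = 1/2
  a_s_4 = 1/5

Starting state is s_3, so the absorption probability is a_s_3 = 1/2.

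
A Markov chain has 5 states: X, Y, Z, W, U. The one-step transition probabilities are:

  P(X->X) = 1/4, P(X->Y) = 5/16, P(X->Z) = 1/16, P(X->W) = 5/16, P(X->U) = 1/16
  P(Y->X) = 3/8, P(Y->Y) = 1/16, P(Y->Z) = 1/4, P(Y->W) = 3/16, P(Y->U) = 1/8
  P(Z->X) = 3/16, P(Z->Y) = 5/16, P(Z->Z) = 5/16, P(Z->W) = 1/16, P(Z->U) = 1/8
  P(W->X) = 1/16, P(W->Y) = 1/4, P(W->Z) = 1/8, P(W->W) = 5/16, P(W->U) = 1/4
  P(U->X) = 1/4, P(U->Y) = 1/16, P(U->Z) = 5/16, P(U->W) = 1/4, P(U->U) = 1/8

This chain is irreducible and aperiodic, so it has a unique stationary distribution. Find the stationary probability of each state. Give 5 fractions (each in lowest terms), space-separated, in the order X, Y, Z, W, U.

Answer: 4364/19731 1386/6577 1325/6577 13441/59193 8261/59193

Derivation:
The stationary distribution satisfies pi = pi * P, i.e.:
  pi_X = 1/4*pi_X + 3/8*pi_Y + 3/16*pi_Z + 1/16*pi_W + 1/4*pi_U
  pi_Y = 5/16*pi_X + 1/16*pi_Y + 5/16*pi_Z + 1/4*pi_W + 1/16*pi_U
  pi_Z = 1/16*pi_X + 1/4*pi_Y + 5/16*pi_Z + 1/8*pi_W + 5/16*pi_U
  pi_W = 5/16*pi_X + 3/16*pi_Y + 1/16*pi_Z + 5/16*pi_W + 1/4*pi_U
  pi_U = 1/16*pi_X + 1/8*pi_Y + 1/8*pi_Z + 1/4*pi_W + 1/8*pi_U
with normalization: pi_X + pi_Y + pi_Z + pi_W + pi_U = 1.

Using the first 4 balance equations plus normalization, the linear system A*pi = b is:
  [-3/4, 3/8, 3/16, 1/16, 1/4] . pi = 0
  [5/16, -15/16, 5/16, 1/4, 1/16] . pi = 0
  [1/16, 1/4, -11/16, 1/8, 5/16] . pi = 0
  [5/16, 3/16, 1/16, -11/16, 1/4] . pi = 0
  [1, 1, 1, 1, 1] . pi = 1

Solving yields:
  pi_X = 4364/19731
  pi_Y = 1386/6577
  pi_Z = 1325/6577
  pi_W = 13441/59193
  pi_U = 8261/59193

Verification (pi * P):
  4364/19731*1/4 + 1386/6577*3/8 + 1325/6577*3/16 + 13441/59193*1/16 + 8261/59193*1/4 = 4364/19731 = pi_X  (ok)
  4364/19731*5/16 + 1386/6577*1/16 + 1325/6577*5/16 + 13441/59193*1/4 + 8261/59193*1/16 = 1386/6577 = pi_Y  (ok)
  4364/19731*1/16 + 1386/6577*1/4 + 1325/6577*5/16 + 13441/59193*1/8 + 8261/59193*5/16 = 1325/6577 = pi_Z  (ok)
  4364/19731*5/16 + 1386/6577*3/16 + 1325/6577*1/16 + 13441/59193*5/16 + 8261/59193*1/4 = 13441/59193 = pi_W  (ok)
  4364/19731*1/16 + 1386/6577*1/8 + 1325/6577*1/8 + 13441/59193*1/4 + 8261/59193*1/8 = 8261/59193 = pi_U  (ok)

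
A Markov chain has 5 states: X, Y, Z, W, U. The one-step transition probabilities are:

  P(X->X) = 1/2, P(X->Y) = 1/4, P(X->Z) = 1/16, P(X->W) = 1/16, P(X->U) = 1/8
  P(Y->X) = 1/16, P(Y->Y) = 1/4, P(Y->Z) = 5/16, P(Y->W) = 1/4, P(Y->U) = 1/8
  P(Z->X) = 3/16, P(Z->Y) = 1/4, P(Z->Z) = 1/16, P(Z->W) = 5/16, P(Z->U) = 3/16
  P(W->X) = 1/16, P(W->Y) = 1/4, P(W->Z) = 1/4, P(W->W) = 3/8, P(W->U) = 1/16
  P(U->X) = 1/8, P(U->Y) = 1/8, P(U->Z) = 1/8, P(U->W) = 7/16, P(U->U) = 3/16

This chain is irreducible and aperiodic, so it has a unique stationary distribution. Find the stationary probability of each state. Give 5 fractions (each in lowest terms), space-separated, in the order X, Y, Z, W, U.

Answer: 3357/20237 4740/20237 3711/20237 5875/20237 2554/20237

Derivation:
The stationary distribution satisfies pi = pi * P, i.e.:
  pi_X = 1/2*pi_X + 1/16*pi_Y + 3/16*pi_Z + 1/16*pi_W + 1/8*pi_U
  pi_Y = 1/4*pi_X + 1/4*pi_Y + 1/4*pi_Z + 1/4*pi_W + 1/8*pi_U
  pi_Z = 1/16*pi_X + 5/16*pi_Y + 1/16*pi_Z + 1/4*pi_W + 1/8*pi_U
  pi_W = 1/16*pi_X + 1/4*pi_Y + 5/16*pi_Z + 3/8*pi_W + 7/16*pi_U
  pi_U = 1/8*pi_X + 1/8*pi_Y + 3/16*pi_Z + 1/16*pi_W + 3/16*pi_U
with normalization: pi_X + pi_Y + pi_Z + pi_W + pi_U = 1.

Using the first 4 balance equations plus normalization, the linear system A*pi = b is:
  [-1/2, 1/16, 3/16, 1/16, 1/8] . pi = 0
  [1/4, -3/4, 1/4, 1/4, 1/8] . pi = 0
  [1/16, 5/16, -15/16, 1/4, 1/8] . pi = 0
  [1/16, 1/4, 5/16, -5/8, 7/16] . pi = 0
  [1, 1, 1, 1, 1] . pi = 1

Solving yields:
  pi_X = 3357/20237
  pi_Y = 4740/20237
  pi_Z = 3711/20237
  pi_W = 5875/20237
  pi_U = 2554/20237

Verification (pi * P):
  3357/20237*1/2 + 4740/20237*1/16 + 3711/20237*3/16 + 5875/20237*1/16 + 2554/20237*1/8 = 3357/20237 = pi_X  (ok)
  3357/20237*1/4 + 4740/20237*1/4 + 3711/20237*1/4 + 5875/20237*1/4 + 2554/20237*1/8 = 4740/20237 = pi_Y  (ok)
  3357/20237*1/16 + 4740/20237*5/16 + 3711/20237*1/16 + 5875/20237*1/4 + 2554/20237*1/8 = 3711/20237 = pi_Z  (ok)
  3357/20237*1/16 + 4740/20237*1/4 + 3711/20237*5/16 + 5875/20237*3/8 + 2554/20237*7/16 = 5875/20237 = pi_W  (ok)
  3357/20237*1/8 + 4740/20237*1/8 + 3711/20237*3/16 + 5875/20237*1/16 + 2554/20237*3/16 = 2554/20237 = pi_U  (ok)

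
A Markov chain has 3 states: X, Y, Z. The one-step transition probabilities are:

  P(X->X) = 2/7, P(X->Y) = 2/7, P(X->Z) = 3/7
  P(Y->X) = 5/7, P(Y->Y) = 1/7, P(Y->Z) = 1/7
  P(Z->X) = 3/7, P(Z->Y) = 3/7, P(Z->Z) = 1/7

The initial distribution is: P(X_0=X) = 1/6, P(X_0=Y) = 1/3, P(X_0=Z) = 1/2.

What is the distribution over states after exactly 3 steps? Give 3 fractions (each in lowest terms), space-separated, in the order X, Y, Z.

Propagating the distribution step by step (d_{t+1} = d_t * P):
d_0 = (X=1/6, Y=1/3, Z=1/2)
  d_1[X] = 1/6*2/7 + 1/3*5/7 + 1/2*3/7 = 1/2
  d_1[Y] = 1/6*2/7 + 1/3*1/7 + 1/2*3/7 = 13/42
  d_1[Z] = 1/6*3/7 + 1/3*1/7 + 1/2*1/7 = 4/21
d_1 = (X=1/2, Y=13/42, Z=4/21)
  d_2[X] = 1/2*2/7 + 13/42*5/7 + 4/21*3/7 = 131/294
  d_2[Y] = 1/2*2/7 + 13/42*1/7 + 4/21*3/7 = 79/294
  d_2[Z] = 1/2*3/7 + 13/42*1/7 + 4/21*1/7 = 2/7
d_2 = (X=131/294, Y=79/294, Z=2/7)
  d_3[X] = 131/294*2/7 + 79/294*5/7 + 2/7*3/7 = 303/686
  d_3[Y] = 131/294*2/7 + 79/294*1/7 + 2/7*3/7 = 593/2058
  d_3[Z] = 131/294*3/7 + 79/294*1/7 + 2/7*1/7 = 278/1029
d_3 = (X=303/686, Y=593/2058, Z=278/1029)

Answer: 303/686 593/2058 278/1029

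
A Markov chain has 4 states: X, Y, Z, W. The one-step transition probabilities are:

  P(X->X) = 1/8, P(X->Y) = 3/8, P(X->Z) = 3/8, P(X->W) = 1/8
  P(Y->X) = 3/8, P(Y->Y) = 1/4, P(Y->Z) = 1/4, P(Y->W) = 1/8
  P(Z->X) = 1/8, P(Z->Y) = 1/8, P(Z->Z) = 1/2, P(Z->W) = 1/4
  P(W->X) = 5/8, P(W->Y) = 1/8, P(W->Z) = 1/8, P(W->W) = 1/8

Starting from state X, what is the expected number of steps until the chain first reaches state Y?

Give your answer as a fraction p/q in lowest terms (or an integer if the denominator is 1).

Let h_i = expected steps to first reach Y from state i.
Boundary: h_Y = 0.
First-step equations for the other states:
  h_X = 1 + 1/8*h_X + 3/8*h_Y + 3/8*h_Z + 1/8*h_W
  h_Z = 1 + 1/8*h_X + 1/8*h_Y + 1/2*h_Z + 1/4*h_W
  h_W = 1 + 5/8*h_X + 1/8*h_Y + 1/8*h_Z + 1/8*h_W

Substituting h_Y = 0 and rearranging gives the linear system (I - Q) h = 1:
  [7/8, -3/8, -1/8] . (h_X, h_Z, h_W) = 1
  [-1/8, 1/2, -1/4] . (h_X, h_Z, h_W) = 1
  [-5/8, -1/8, 7/8] . (h_X, h_Z, h_W) = 1

Solving yields:
  h_X = 232/55
  h_Z = 304/55
  h_W = 272/55

Starting state is X, so the expected hitting time is h_X = 232/55.

Answer: 232/55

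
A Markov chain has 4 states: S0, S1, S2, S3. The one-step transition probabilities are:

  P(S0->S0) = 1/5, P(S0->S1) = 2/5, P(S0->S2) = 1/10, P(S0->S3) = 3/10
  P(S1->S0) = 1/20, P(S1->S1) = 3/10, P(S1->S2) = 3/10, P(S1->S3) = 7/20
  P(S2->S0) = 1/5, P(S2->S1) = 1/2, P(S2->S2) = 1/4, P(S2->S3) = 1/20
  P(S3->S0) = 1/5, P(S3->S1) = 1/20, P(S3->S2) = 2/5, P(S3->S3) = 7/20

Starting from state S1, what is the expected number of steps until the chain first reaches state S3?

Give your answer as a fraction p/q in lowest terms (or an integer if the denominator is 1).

Answer: 615/163

Derivation:
Let h_i = expected steps to first reach S3 from state i.
Boundary: h_S3 = 0.
First-step equations for the other states:
  h_S0 = 1 + 1/5*h_S0 + 2/5*h_S1 + 1/10*h_S2 + 3/10*h_S3
  h_S1 = 1 + 1/20*h_S0 + 3/10*h_S1 + 3/10*h_S2 + 7/20*h_S3
  h_S2 = 1 + 1/5*h_S0 + 1/2*h_S1 + 1/4*h_S2 + 1/20*h_S3

Substituting h_S3 = 0 and rearranging gives the linear system (I - Q) h = 1:
  [4/5, -2/5, -1/10] . (h_S0, h_S1, h_S2) = 1
  [-1/20, 7/10, -3/10] . (h_S0, h_S1, h_S2) = 1
  [-1/5, -1/2, 3/4] . (h_S0, h_S1, h_S2) = 1

Solving yields:
  h_S0 = 610/163
  h_S1 = 615/163
  h_S2 = 790/163

Starting state is S1, so the expected hitting time is h_S1 = 615/163.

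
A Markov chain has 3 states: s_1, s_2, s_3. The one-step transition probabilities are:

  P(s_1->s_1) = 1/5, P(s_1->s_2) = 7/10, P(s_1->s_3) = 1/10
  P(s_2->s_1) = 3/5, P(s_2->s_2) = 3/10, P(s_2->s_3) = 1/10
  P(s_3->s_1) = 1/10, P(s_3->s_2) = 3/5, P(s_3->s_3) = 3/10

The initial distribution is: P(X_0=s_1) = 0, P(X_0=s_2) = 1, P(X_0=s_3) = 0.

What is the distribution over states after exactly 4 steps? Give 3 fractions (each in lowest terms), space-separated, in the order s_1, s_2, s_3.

Propagating the distribution step by step (d_{t+1} = d_t * P):
d_0 = (s_1=0, s_2=1, s_3=0)
  d_1[s_1] = 0*1/5 + 1*3/5 + 0*1/10 = 3/5
  d_1[s_2] = 0*7/10 + 1*3/10 + 0*3/5 = 3/10
  d_1[s_3] = 0*1/10 + 1*1/10 + 0*3/10 = 1/10
d_1 = (s_1=3/5, s_2=3/10, s_3=1/10)
  d_2[s_1] = 3/5*1/5 + 3/10*3/5 + 1/10*1/10 = 31/100
  d_2[s_2] = 3/5*7/10 + 3/10*3/10 + 1/10*3/5 = 57/100
  d_2[s_3] = 3/5*1/10 + 3/10*1/10 + 1/10*3/10 = 3/25
d_2 = (s_1=31/100, s_2=57/100, s_3=3/25)
  d_3[s_1] = 31/100*1/5 + 57/100*3/5 + 3/25*1/10 = 52/125
  d_3[s_2] = 31/100*7/10 + 57/100*3/10 + 3/25*3/5 = 23/50
  d_3[s_3] = 31/100*1/10 + 57/100*1/10 + 3/25*3/10 = 31/250
d_3 = (s_1=52/125, s_2=23/50, s_3=31/250)
  d_4[s_1] = 52/125*1/5 + 23/50*3/5 + 31/250*1/10 = 929/2500
  d_4[s_2] = 52/125*7/10 + 23/50*3/10 + 31/250*3/5 = 1259/2500
  d_4[s_3] = 52/125*1/10 + 23/50*1/10 + 31/250*3/10 = 78/625
d_4 = (s_1=929/2500, s_2=1259/2500, s_3=78/625)

Answer: 929/2500 1259/2500 78/625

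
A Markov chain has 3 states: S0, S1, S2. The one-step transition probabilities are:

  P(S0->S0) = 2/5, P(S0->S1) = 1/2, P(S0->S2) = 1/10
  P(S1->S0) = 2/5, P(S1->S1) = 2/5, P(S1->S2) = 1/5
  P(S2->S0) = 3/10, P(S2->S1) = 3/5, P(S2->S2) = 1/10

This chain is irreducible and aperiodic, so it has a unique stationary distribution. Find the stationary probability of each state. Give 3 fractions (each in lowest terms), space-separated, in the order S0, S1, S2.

Answer: 42/109 51/109 16/109

Derivation:
The stationary distribution satisfies pi = pi * P, i.e.:
  pi_S0 = 2/5*pi_S0 + 2/5*pi_S1 + 3/10*pi_S2
  pi_S1 = 1/2*pi_S0 + 2/5*pi_S1 + 3/5*pi_S2
  pi_S2 = 1/10*pi_S0 + 1/5*pi_S1 + 1/10*pi_S2
with normalization: pi_S0 + pi_S1 + pi_S2 = 1.

Using the first 2 balance equations plus normalization, the linear system A*pi = b is:
  [-3/5, 2/5, 3/10] . pi = 0
  [1/2, -3/5, 3/5] . pi = 0
  [1, 1, 1] . pi = 1

Solving yields:
  pi_S0 = 42/109
  pi_S1 = 51/109
  pi_S2 = 16/109

Verification (pi * P):
  42/109*2/5 + 51/109*2/5 + 16/109*3/10 = 42/109 = pi_S0  (ok)
  42/109*1/2 + 51/109*2/5 + 16/109*3/5 = 51/109 = pi_S1  (ok)
  42/109*1/10 + 51/109*1/5 + 16/109*1/10 = 16/109 = pi_S2  (ok)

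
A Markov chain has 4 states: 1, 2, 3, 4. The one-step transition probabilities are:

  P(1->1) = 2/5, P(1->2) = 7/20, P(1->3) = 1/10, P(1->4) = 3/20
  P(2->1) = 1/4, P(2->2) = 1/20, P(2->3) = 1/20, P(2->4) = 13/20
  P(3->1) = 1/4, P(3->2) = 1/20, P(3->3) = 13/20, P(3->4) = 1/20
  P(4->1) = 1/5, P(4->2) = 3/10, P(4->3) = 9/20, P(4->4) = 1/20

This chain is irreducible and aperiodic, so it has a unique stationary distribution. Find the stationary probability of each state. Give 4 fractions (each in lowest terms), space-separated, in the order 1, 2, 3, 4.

Answer: 139/491 357/1964 683/1964 92/491

Derivation:
The stationary distribution satisfies pi = pi * P, i.e.:
  pi_1 = 2/5*pi_1 + 1/4*pi_2 + 1/4*pi_3 + 1/5*pi_4
  pi_2 = 7/20*pi_1 + 1/20*pi_2 + 1/20*pi_3 + 3/10*pi_4
  pi_3 = 1/10*pi_1 + 1/20*pi_2 + 13/20*pi_3 + 9/20*pi_4
  pi_4 = 3/20*pi_1 + 13/20*pi_2 + 1/20*pi_3 + 1/20*pi_4
with normalization: pi_1 + pi_2 + pi_3 + pi_4 = 1.

Using the first 3 balance equations plus normalization, the linear system A*pi = b is:
  [-3/5, 1/4, 1/4, 1/5] . pi = 0
  [7/20, -19/20, 1/20, 3/10] . pi = 0
  [1/10, 1/20, -7/20, 9/20] . pi = 0
  [1, 1, 1, 1] . pi = 1

Solving yields:
  pi_1 = 139/491
  pi_2 = 357/1964
  pi_3 = 683/1964
  pi_4 = 92/491

Verification (pi * P):
  139/491*2/5 + 357/1964*1/4 + 683/1964*1/4 + 92/491*1/5 = 139/491 = pi_1  (ok)
  139/491*7/20 + 357/1964*1/20 + 683/1964*1/20 + 92/491*3/10 = 357/1964 = pi_2  (ok)
  139/491*1/10 + 357/1964*1/20 + 683/1964*13/20 + 92/491*9/20 = 683/1964 = pi_3  (ok)
  139/491*3/20 + 357/1964*13/20 + 683/1964*1/20 + 92/491*1/20 = 92/491 = pi_4  (ok)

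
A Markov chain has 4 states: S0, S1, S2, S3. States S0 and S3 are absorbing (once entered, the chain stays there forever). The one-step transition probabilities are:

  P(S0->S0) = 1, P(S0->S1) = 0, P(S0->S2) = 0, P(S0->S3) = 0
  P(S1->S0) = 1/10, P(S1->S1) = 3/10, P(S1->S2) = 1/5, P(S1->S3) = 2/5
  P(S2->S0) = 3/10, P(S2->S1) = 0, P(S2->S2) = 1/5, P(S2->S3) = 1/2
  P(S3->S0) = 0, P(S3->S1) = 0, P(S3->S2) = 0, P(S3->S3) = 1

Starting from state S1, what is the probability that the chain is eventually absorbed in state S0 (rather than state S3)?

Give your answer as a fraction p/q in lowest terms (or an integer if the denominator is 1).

Let a_i = P(absorbed in S0 | start in state i).
Boundary conditions: a_S0 = 1, a_S3 = 0.
For each transient state i, a_i = sum_j P(i->j) * a_j:
  a_S1 = 1/10*a_S0 + 3/10*a_S1 + 1/5*a_S2 + 2/5*a_S3
  a_S2 = 3/10*a_S0 + 0*a_S1 + 1/5*a_S2 + 1/2*a_S3

Substituting a_S0 = 1 and a_S3 = 0, rearrange to (I - Q) a = r where r[i] = P(i -> S0):
  [7/10, -1/5] . (a_S1, a_S2) = 1/10
  [0, 4/5] . (a_S1, a_S2) = 3/10

Solving yields:
  a_S1 = 1/4
  a_S2 = 3/8

Starting state is S1, so the absorption probability is a_S1 = 1/4.

Answer: 1/4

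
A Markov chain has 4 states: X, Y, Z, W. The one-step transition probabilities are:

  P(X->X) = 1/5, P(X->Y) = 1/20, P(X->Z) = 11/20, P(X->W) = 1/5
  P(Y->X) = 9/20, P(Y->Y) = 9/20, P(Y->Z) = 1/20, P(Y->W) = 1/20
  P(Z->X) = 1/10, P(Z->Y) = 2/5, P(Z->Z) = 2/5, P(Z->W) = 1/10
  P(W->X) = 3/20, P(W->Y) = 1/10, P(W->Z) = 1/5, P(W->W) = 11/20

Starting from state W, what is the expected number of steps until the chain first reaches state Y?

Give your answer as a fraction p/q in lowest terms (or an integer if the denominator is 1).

Answer: 311/58

Derivation:
Let h_i = expected steps to first reach Y from state i.
Boundary: h_Y = 0.
First-step equations for the other states:
  h_X = 1 + 1/5*h_X + 1/20*h_Y + 11/20*h_Z + 1/5*h_W
  h_Z = 1 + 1/10*h_X + 2/5*h_Y + 2/5*h_Z + 1/10*h_W
  h_W = 1 + 3/20*h_X + 1/10*h_Y + 1/5*h_Z + 11/20*h_W

Substituting h_Y = 0 and rearranging gives the linear system (I - Q) h = 1:
  [4/5, -11/20, -1/5] . (h_X, h_Z, h_W) = 1
  [-1/10, 3/5, -1/10] . (h_X, h_Z, h_W) = 1
  [-3/20, -1/5, 9/20] . (h_X, h_Z, h_W) = 1

Solving yields:
  h_X = 285/58
  h_Z = 98/29
  h_W = 311/58

Starting state is W, so the expected hitting time is h_W = 311/58.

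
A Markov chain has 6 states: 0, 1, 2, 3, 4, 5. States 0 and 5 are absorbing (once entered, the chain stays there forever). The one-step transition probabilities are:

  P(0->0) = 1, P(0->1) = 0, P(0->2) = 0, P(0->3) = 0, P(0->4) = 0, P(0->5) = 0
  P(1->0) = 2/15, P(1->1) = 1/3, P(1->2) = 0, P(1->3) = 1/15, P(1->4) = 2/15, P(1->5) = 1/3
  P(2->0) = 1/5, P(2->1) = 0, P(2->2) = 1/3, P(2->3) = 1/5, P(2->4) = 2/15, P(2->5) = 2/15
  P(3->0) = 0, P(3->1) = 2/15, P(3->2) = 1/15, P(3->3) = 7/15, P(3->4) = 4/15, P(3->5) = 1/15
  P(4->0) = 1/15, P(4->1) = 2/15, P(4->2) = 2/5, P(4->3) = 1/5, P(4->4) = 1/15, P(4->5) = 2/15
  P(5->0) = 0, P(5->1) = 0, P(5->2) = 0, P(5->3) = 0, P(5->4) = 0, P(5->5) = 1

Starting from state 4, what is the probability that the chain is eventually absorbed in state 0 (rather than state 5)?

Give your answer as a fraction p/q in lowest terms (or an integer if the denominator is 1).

Let a_i = P(absorbed in 0 | start in state i).
Boundary conditions: a_0 = 1, a_5 = 0.
For each transient state i, a_i = sum_j P(i->j) * a_j:
  a_1 = 2/15*a_0 + 1/3*a_1 + 0*a_2 + 1/15*a_3 + 2/15*a_4 + 1/3*a_5
  a_2 = 1/5*a_0 + 0*a_1 + 1/3*a_2 + 1/5*a_3 + 2/15*a_4 + 2/15*a_5
  a_3 = 0*a_0 + 2/15*a_1 + 1/15*a_2 + 7/15*a_3 + 4/15*a_4 + 1/15*a_5
  a_4 = 1/15*a_0 + 2/15*a_1 + 2/5*a_2 + 1/5*a_3 + 1/15*a_4 + 2/15*a_5

Substituting a_0 = 1 and a_5 = 0, rearrange to (I - Q) a = r where r[i] = P(i -> 0):
  [2/3, 0, -1/15, -2/15] . (a_1, a_2, a_3, a_4) = 2/15
  [0, 2/3, -1/5, -2/15] . (a_1, a_2, a_3, a_4) = 1/5
  [-2/15, -1/15, 8/15, -4/15] . (a_1, a_2, a_3, a_4) = 0
  [-2/15, -2/5, -1/5, 14/15] . (a_1, a_2, a_3, a_4) = 1/15

Solving yields:
  a_1 = 39/125
  a_2 = 419/875
  a_3 = 117/350
  a_4 = 11/28

Starting state is 4, so the absorption probability is a_4 = 11/28.

Answer: 11/28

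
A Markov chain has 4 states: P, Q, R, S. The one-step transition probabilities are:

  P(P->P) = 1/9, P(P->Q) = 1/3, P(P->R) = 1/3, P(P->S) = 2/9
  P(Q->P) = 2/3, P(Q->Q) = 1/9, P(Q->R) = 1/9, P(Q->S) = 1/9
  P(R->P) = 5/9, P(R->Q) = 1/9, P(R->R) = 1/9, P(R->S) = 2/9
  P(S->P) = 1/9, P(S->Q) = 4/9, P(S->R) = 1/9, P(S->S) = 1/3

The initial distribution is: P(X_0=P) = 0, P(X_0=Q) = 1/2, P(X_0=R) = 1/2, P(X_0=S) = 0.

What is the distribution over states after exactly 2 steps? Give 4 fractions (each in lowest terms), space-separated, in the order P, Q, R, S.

Answer: 2/9 49/162 20/81 37/162

Derivation:
Propagating the distribution step by step (d_{t+1} = d_t * P):
d_0 = (P=0, Q=1/2, R=1/2, S=0)
  d_1[P] = 0*1/9 + 1/2*2/3 + 1/2*5/9 + 0*1/9 = 11/18
  d_1[Q] = 0*1/3 + 1/2*1/9 + 1/2*1/9 + 0*4/9 = 1/9
  d_1[R] = 0*1/3 + 1/2*1/9 + 1/2*1/9 + 0*1/9 = 1/9
  d_1[S] = 0*2/9 + 1/2*1/9 + 1/2*2/9 + 0*1/3 = 1/6
d_1 = (P=11/18, Q=1/9, R=1/9, S=1/6)
  d_2[P] = 11/18*1/9 + 1/9*2/3 + 1/9*5/9 + 1/6*1/9 = 2/9
  d_2[Q] = 11/18*1/3 + 1/9*1/9 + 1/9*1/9 + 1/6*4/9 = 49/162
  d_2[R] = 11/18*1/3 + 1/9*1/9 + 1/9*1/9 + 1/6*1/9 = 20/81
  d_2[S] = 11/18*2/9 + 1/9*1/9 + 1/9*2/9 + 1/6*1/3 = 37/162
d_2 = (P=2/9, Q=49/162, R=20/81, S=37/162)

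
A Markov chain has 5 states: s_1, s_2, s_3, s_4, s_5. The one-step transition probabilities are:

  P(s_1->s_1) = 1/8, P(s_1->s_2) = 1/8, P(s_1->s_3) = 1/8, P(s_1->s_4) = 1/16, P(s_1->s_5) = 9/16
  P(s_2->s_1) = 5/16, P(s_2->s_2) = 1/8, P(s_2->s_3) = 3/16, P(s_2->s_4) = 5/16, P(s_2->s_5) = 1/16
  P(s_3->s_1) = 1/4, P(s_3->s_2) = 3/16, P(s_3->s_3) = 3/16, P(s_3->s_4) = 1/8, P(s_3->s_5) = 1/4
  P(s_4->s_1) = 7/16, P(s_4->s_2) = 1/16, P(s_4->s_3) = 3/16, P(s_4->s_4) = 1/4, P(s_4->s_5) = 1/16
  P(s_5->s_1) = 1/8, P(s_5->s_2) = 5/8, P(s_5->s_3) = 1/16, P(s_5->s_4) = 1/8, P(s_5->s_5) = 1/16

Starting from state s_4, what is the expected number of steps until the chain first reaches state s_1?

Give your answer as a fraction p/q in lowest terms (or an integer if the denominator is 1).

Let h_i = expected steps to first reach s_1 from state i.
Boundary: h_s_1 = 0.
First-step equations for the other states:
  h_s_2 = 1 + 5/16*h_s_1 + 1/8*h_s_2 + 3/16*h_s_3 + 5/16*h_s_4 + 1/16*h_s_5
  h_s_3 = 1 + 1/4*h_s_1 + 3/16*h_s_2 + 3/16*h_s_3 + 1/8*h_s_4 + 1/4*h_s_5
  h_s_4 = 1 + 7/16*h_s_1 + 1/16*h_s_2 + 3/16*h_s_3 + 1/4*h_s_4 + 1/16*h_s_5
  h_s_5 = 1 + 1/8*h_s_1 + 5/8*h_s_2 + 1/16*h_s_3 + 1/8*h_s_4 + 1/16*h_s_5

Substituting h_s_1 = 0 and rearranging gives the linear system (I - Q) h = 1:
  [7/8, -3/16, -5/16, -1/16] . (h_s_2, h_s_3, h_s_4, h_s_5) = 1
  [-3/16, 13/16, -1/8, -1/4] . (h_s_2, h_s_3, h_s_4, h_s_5) = 1
  [-1/16, -3/16, 3/4, -1/16] . (h_s_2, h_s_3, h_s_4, h_s_5) = 1
  [-5/8, -1/16, -1/8, 15/16] . (h_s_2, h_s_3, h_s_4, h_s_5) = 1

Solving yields:
  h_s_2 = 71264/22407
  h_s_3 = 79888/22407
  h_s_4 = 20960/7469
  h_s_5 = 12160/3201

Starting state is s_4, so the expected hitting time is h_s_4 = 20960/7469.

Answer: 20960/7469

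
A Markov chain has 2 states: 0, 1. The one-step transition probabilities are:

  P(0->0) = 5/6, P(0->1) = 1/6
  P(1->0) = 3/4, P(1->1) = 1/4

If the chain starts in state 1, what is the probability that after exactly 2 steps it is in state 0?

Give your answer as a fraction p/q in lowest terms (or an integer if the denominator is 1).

Answer: 13/16

Derivation:
Computing P^2 by repeated multiplication:
P^1 =
  0: [5/6, 1/6]
  1: [3/4, 1/4]
P^2 =
  0: [59/72, 13/72]
  1: [13/16, 3/16]

(P^2)[1 -> 0] = 13/16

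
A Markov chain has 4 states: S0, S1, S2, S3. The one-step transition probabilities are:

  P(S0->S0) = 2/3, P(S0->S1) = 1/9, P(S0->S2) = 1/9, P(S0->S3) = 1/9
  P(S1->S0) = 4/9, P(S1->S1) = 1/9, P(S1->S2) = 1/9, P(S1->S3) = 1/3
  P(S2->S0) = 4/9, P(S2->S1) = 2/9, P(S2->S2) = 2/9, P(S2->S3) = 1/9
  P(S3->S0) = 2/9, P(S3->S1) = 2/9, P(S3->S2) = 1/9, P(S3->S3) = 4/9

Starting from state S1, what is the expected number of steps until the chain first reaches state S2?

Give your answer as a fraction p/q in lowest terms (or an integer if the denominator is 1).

Let h_i = expected steps to first reach S2 from state i.
Boundary: h_S2 = 0.
First-step equations for the other states:
  h_S0 = 1 + 2/3*h_S0 + 1/9*h_S1 + 1/9*h_S2 + 1/9*h_S3
  h_S1 = 1 + 4/9*h_S0 + 1/9*h_S1 + 1/9*h_S2 + 1/3*h_S3
  h_S3 = 1 + 2/9*h_S0 + 2/9*h_S1 + 1/9*h_S2 + 4/9*h_S3

Substituting h_S2 = 0 and rearranging gives the linear system (I - Q) h = 1:
  [1/3, -1/9, -1/9] . (h_S0, h_S1, h_S3) = 1
  [-4/9, 8/9, -1/3] . (h_S0, h_S1, h_S3) = 1
  [-2/9, -2/9, 5/9] . (h_S0, h_S1, h_S3) = 1

Solving yields:
  h_S0 = 9
  h_S1 = 9
  h_S3 = 9

Starting state is S1, so the expected hitting time is h_S1 = 9.

Answer: 9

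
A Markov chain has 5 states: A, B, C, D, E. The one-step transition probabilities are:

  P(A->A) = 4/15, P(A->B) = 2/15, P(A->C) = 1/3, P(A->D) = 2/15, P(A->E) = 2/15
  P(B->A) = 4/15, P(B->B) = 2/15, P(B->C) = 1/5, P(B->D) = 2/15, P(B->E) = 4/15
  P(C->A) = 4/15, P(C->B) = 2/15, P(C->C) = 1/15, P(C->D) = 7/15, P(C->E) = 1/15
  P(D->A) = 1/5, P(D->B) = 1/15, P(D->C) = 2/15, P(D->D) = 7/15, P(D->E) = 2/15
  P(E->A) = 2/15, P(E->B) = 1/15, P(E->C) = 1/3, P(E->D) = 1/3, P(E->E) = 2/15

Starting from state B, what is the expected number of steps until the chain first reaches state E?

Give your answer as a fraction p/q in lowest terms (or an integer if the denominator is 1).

Let h_i = expected steps to first reach E from state i.
Boundary: h_E = 0.
First-step equations for the other states:
  h_A = 1 + 4/15*h_A + 2/15*h_B + 1/3*h_C + 2/15*h_D + 2/15*h_E
  h_B = 1 + 4/15*h_A + 2/15*h_B + 1/5*h_C + 2/15*h_D + 4/15*h_E
  h_C = 1 + 4/15*h_A + 2/15*h_B + 1/15*h_C + 7/15*h_D + 1/15*h_E
  h_D = 1 + 1/5*h_A + 1/15*h_B + 2/15*h_C + 7/15*h_D + 2/15*h_E

Substituting h_E = 0 and rearranging gives the linear system (I - Q) h = 1:
  [11/15, -2/15, -1/3, -2/15] . (h_A, h_B, h_C, h_D) = 1
  [-4/15, 13/15, -1/5, -2/15] . (h_A, h_B, h_C, h_D) = 1
  [-4/15, -2/15, 14/15, -7/15] . (h_A, h_B, h_C, h_D) = 1
  [-1/5, -1/15, -2/15, 8/15] . (h_A, h_B, h_C, h_D) = 1

Solving yields:
  h_A = 1839/248
  h_B = 51/8
  h_C = 1935/248
  h_D = 459/62

Starting state is B, so the expected hitting time is h_B = 51/8.

Answer: 51/8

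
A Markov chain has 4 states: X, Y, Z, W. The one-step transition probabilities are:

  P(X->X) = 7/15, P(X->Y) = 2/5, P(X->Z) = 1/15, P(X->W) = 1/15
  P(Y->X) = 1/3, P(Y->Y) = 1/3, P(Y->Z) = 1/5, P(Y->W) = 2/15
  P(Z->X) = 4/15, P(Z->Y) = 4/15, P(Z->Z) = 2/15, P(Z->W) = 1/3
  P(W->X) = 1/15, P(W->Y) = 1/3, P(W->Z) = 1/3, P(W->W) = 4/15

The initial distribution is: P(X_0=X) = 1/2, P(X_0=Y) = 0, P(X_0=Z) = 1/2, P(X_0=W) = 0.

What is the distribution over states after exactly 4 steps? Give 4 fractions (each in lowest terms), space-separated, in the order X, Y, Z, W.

Propagating the distribution step by step (d_{t+1} = d_t * P):
d_0 = (X=1/2, Y=0, Z=1/2, W=0)
  d_1[X] = 1/2*7/15 + 0*1/3 + 1/2*4/15 + 0*1/15 = 11/30
  d_1[Y] = 1/2*2/5 + 0*1/3 + 1/2*4/15 + 0*1/3 = 1/3
  d_1[Z] = 1/2*1/15 + 0*1/5 + 1/2*2/15 + 0*1/3 = 1/10
  d_1[W] = 1/2*1/15 + 0*2/15 + 1/2*1/3 + 0*4/15 = 1/5
d_1 = (X=11/30, Y=1/3, Z=1/10, W=1/5)
  d_2[X] = 11/30*7/15 + 1/3*1/3 + 1/10*4/15 + 1/5*1/15 = 29/90
  d_2[Y] = 11/30*2/5 + 1/3*1/3 + 1/10*4/15 + 1/5*1/3 = 79/225
  d_2[Z] = 11/30*1/15 + 1/3*1/5 + 1/10*2/15 + 1/5*1/3 = 77/450
  d_2[W] = 11/30*1/15 + 1/3*2/15 + 1/10*1/3 + 1/5*4/15 = 7/45
d_2 = (X=29/90, Y=79/225, Z=77/450, W=7/45)
  d_3[X] = 29/90*7/15 + 79/225*1/3 + 77/450*4/15 + 7/45*1/15 = 2183/6750
  d_3[Y] = 29/90*2/5 + 79/225*1/3 + 77/450*4/15 + 7/45*1/3 = 1159/3375
  d_3[Z] = 29/90*1/15 + 79/225*1/5 + 77/450*2/15 + 7/45*1/3 = 1123/6750
  d_3[W] = 29/90*1/15 + 79/225*2/15 + 77/450*1/3 + 7/45*4/15 = 563/3375
d_3 = (X=2183/6750, Y=1159/3375, Z=1123/6750, W=563/3375)
  d_4[X] = 2183/6750*7/15 + 1159/3375*1/3 + 1123/6750*4/15 + 563/3375*1/15 = 32489/101250
  d_4[Y] = 2183/6750*2/5 + 1159/3375*1/3 + 1123/6750*4/15 + 563/3375*1/3 = 3481/10125
  d_4[Z] = 2183/6750*1/15 + 1159/3375*1/5 + 1123/6750*2/15 + 563/3375*1/3 = 5671/33750
  d_4[W] = 2183/6750*1/15 + 1159/3375*2/15 + 1123/6750*1/3 + 563/3375*4/15 = 941/5625
d_4 = (X=32489/101250, Y=3481/10125, Z=5671/33750, W=941/5625)

Answer: 32489/101250 3481/10125 5671/33750 941/5625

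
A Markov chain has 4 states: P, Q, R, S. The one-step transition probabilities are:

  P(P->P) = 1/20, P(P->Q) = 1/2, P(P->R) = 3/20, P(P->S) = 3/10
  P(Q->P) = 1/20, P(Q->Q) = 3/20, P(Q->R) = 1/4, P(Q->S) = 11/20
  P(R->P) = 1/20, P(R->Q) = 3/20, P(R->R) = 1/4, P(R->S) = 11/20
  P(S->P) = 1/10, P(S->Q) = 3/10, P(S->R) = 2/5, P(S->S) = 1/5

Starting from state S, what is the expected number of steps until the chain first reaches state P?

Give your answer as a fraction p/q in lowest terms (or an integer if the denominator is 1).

Let h_i = expected steps to first reach P from state i.
Boundary: h_P = 0.
First-step equations for the other states:
  h_Q = 1 + 1/20*h_P + 3/20*h_Q + 1/4*h_R + 11/20*h_S
  h_R = 1 + 1/20*h_P + 3/20*h_Q + 1/4*h_R + 11/20*h_S
  h_S = 1 + 1/10*h_P + 3/10*h_Q + 2/5*h_R + 1/5*h_S

Substituting h_P = 0 and rearranging gives the linear system (I - Q) h = 1:
  [17/20, -1/4, -11/20] . (h_Q, h_R, h_S) = 1
  [-3/20, 3/4, -11/20] . (h_Q, h_R, h_S) = 1
  [-3/10, -2/5, 4/5] . (h_Q, h_R, h_S) = 1

Solving yields:
  h_Q = 270/19
  h_R = 270/19
  h_S = 260/19

Starting state is S, so the expected hitting time is h_S = 260/19.

Answer: 260/19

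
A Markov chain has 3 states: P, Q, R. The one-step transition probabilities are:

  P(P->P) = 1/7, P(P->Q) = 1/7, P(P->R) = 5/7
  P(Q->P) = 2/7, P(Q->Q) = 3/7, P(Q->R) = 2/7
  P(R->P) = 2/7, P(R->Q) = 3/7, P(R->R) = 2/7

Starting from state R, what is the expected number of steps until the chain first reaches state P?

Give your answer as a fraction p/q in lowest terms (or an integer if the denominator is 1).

Answer: 7/2

Derivation:
Let h_i = expected steps to first reach P from state i.
Boundary: h_P = 0.
First-step equations for the other states:
  h_Q = 1 + 2/7*h_P + 3/7*h_Q + 2/7*h_R
  h_R = 1 + 2/7*h_P + 3/7*h_Q + 2/7*h_R

Substituting h_P = 0 and rearranging gives the linear system (I - Q) h = 1:
  [4/7, -2/7] . (h_Q, h_R) = 1
  [-3/7, 5/7] . (h_Q, h_R) = 1

Solving yields:
  h_Q = 7/2
  h_R = 7/2

Starting state is R, so the expected hitting time is h_R = 7/2.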